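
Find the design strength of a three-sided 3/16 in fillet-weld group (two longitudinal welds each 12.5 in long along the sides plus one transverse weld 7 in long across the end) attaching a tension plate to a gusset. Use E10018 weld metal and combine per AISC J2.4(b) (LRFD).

E100XX → F_EXX = 100 ksi.
t_e = 0.707 × 0.1875 = 0.1326 in.
R_nwl = 0.6 × 100 × 0.1326 × 25 = 198.8 kip (longitudinal, 2 welds).
R_nwt = 0.6 × 100 × 0.1326 × 7 = 55.68 kip (transverse, base value).
(i) R_nwl + R_nwt = 254.5 kip; (ii) 0.85 R_nwl + 1.5 R_nwt = 252.5 kip.
R_n = max = 254.5 kip [governs: (i)]; φR_n = 190.9 kip.

φR_n ≈ 191 kip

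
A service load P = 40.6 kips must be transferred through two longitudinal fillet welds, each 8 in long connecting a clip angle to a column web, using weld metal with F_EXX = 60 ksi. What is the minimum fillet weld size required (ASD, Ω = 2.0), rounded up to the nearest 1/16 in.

w = 1/4 in

Total weld length L = 16 in.
Required throat t_e = P × Ω / (0.6 F_EXX × L) = 40.6 × 2.0 / (0.6 × 60 × 16) = 0.141 in.
Required leg w = t_e / 0.707 = 0.1994 in → use 1/4 in.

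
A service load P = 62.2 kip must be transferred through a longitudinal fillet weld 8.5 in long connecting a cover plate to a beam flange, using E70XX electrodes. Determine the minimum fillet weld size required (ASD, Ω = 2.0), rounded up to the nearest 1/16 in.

E70XX → F_EXX = 70 ksi.
Total weld length L = 8.5 in.
Required throat t_e = P × Ω / (0.6 F_EXX × L) = 62.2 × 2.0 / (0.6 × 70 × 8.5) = 0.3485 in.
Required leg w = t_e / 0.707 = 0.4929 in → use 1/2 in.

w = 1/2 in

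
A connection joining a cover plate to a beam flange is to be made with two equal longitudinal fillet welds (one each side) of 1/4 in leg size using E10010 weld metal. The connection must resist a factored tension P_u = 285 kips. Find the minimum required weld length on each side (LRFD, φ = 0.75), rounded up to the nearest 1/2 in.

L = 18 in on each side

E100XX → F_EXX = 100 ksi.
Throat t_e = 0.707 × 0.25 = 0.1767 in.
φr_n = 0.75 × 0.6 × 100 × 0.1767 = 7.954 kips/in.
L_req = P_u / φr_n = 285 / 7.954 = 35.83 in total.
Per side: 35.83 / 2 = 17.92 in.
Round up → use L = 18 in on each side.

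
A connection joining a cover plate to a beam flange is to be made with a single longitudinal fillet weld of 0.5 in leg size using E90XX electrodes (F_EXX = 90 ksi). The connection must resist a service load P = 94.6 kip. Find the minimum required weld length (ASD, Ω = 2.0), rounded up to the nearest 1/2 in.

Throat t_e = 0.707 × 0.5 = 0.3535 in.
r_n/Ω = (0.6 × 90 × 0.3535) / 2.0 = 9.544 kip/in.
L_req = P / (r_n/Ω) = 94.6 / 9.544 = 9.911 in total.
Round up → use L = 10 in.

L = 10 in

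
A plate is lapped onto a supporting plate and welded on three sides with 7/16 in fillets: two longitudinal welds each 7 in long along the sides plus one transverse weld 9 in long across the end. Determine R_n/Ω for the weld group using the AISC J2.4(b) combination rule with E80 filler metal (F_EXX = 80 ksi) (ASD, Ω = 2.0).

t_e = 0.707 × 0.4375 = 0.3093 in.
R_nwl = 0.6 × 80 × 0.3093 × 14 = 207.9 kip (longitudinal, 2 welds).
R_nwt = 0.6 × 80 × 0.3093 × 9 = 133.6 kip (transverse, base value).
(i) R_nwl + R_nwt = 341.5 kip; (ii) 0.85 R_nwl + 1.5 R_nwt = 377.1 kip.
R_n = max = 377.1 kip [governs: (ii)]; R_n/Ω = 188.6 kip.

R_n/Ω ≈ 189 kip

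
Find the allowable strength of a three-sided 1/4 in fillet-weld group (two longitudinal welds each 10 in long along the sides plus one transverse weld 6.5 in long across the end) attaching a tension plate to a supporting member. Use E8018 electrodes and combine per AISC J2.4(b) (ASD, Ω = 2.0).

E80XX → F_EXX = 80 ksi.
t_e = 0.707 × 0.25 = 0.1767 in.
R_nwl = 0.6 × 80 × 0.1767 × 20 = 169.7 kips (longitudinal, 2 welds).
R_nwt = 0.6 × 80 × 0.1767 × 6.5 = 55.15 kips (transverse, base value).
(i) R_nwl + R_nwt = 224.8 kips; (ii) 0.85 R_nwl + 1.5 R_nwt = 226.9 kips.
R_n = max = 226.9 kips [governs: (ii)]; R_n/Ω = 113.5 kips.

R_n/Ω ≈ 113 kips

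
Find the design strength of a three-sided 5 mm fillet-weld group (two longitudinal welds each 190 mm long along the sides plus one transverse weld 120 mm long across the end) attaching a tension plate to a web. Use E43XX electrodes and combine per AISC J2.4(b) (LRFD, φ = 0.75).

E43XX → F_EXX = 430 MPa.
t_e = 0.707 × 5 = 3.535 mm.
R_nwl = 0.6 × 430 × 3.535 × 380 × 10⁻³ = 346.6 kN (longitudinal, 2 welds).
R_nwt = 0.6 × 430 × 3.535 × 120 × 10⁻³ = 109.4 kN (transverse, base value).
(i) R_nwl + R_nwt = 456 kN; (ii) 0.85 R_nwl + 1.5 R_nwt = 458.8 kN.
R_n = max = 458.8 kN [governs: (ii)]; φR_n = 344.1 kN.

φR_n ≈ 344 kN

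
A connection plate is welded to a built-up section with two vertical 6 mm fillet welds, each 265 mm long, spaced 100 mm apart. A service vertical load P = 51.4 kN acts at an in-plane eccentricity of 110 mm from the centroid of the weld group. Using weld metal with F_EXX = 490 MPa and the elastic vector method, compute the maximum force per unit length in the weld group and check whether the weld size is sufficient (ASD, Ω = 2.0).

f_max ≈ 233 N/mm; adequate

Total weld length L_w = 530 mm. Treat welds as unit-width lines.
Polar moment about centroid: J = 2[d³/12 + d(b/2)²] = 2[265³/12 + 265×50²] = 4427000 mm³.
Direct shear f_v = P/L_w = 51.4×10³ / 530 = 96.98 N/mm (vertical).
Torsion M = P·e = 51.4×10³ × 110 = 5654000 N·mm.
Critical point at (x, y) = (50, 132.5) from centroid. f_tx = M·y/J = 169.2 N/mm; f_ty = M·x/J = 63.86 N/mm.
Resultant f_max = √[f_tx² + (f_v + f_ty)²] = √[169.2² + (96.98 + 63.86)²] = 233.5 N/mm.
Capacity per unit length: r_n/Ω = (1/2.0) × 0.6 × 490 × (0.707 × 6) = 623.6 N/mm.
233.5 ≤ 623.6 → adequate.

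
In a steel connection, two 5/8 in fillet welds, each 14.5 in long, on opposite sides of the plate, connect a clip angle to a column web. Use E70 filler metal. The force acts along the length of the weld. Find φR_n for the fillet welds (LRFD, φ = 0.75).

E70XX → F_EXX = 70 ksi.
Effective throat t_e = 0.707 × 0.625 = 0.4419 in.
Total length L = 29 in; A_we = 0.4419 × 29 = 12.81 in².
F_nw = 0.6 F_EXX = 0.6 × 70 = 42 ksi.
φR_n = 0.75 × 42 × 12.81 = 403.7 kips.

φR_n ≈ 404 kips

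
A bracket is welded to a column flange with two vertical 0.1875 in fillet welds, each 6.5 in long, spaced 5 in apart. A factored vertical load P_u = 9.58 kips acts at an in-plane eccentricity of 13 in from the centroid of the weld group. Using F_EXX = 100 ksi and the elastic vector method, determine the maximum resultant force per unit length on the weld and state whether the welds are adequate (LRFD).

Total weld length L_w = 13 in. Treat welds as unit-width lines.
Polar moment about centroid: J = 2[d³/12 + d(b/2)²] = 2[6.5³/12 + 6.5×2.5²] = 127 in³.
Direct shear f_v = P/L_w = 9.58 / 13 = 0.7369 kip/in (vertical).
Torsion M = P·e = 9.58 × 13 = 124.54 kip·in.
Critical point at (x, y) = (2.5, 3.25) from centroid. f_tx = M·y/J = 3.187 kip/in; f_ty = M·x/J = 2.451 kip/in.
Resultant f_max = √[f_tx² + (f_v + f_ty)²] = √[3.187² + (0.7369 + 2.451)²] = 4.508 kip/in.
Capacity per unit length: φr_n = 0.75 × 0.6 × 100 × (0.707 × 0.1875) = 5.965 kip/in.
4.508 ≤ 5.965 → adequate.

f_max ≈ 4.51 kip/in; adequate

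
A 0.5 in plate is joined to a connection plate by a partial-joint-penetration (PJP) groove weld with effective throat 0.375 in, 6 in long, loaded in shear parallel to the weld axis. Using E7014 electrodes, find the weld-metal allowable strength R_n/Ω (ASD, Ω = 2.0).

R_n/Ω ≈ 47.2 kip

E70XX → F_EXX = 70 ksi.
Effective throat (given) t_e = 0.375 in.
A_we = 0.375 × 6 = 2.25 in².
F_nw = 0.6 F_EXX = 42 ksi.
R_n/Ω = (42 × 2.25) / 2.0 = 47.25 kip.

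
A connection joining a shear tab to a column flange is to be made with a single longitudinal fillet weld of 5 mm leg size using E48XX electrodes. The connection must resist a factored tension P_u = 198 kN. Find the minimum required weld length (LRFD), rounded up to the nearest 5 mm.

E48XX → F_EXX = 480 MPa.
Throat t_e = 0.707 × 5 = 3.535 mm.
φr_n = 0.75 × 0.6 × 480 × 3.535 × 10⁻³ = 0.7636 kN/mm.
L_req = P_u / φr_n = 198 / 0.7636 = 259.3 mm total.
Round up → use L = 260 mm.

L = 260 mm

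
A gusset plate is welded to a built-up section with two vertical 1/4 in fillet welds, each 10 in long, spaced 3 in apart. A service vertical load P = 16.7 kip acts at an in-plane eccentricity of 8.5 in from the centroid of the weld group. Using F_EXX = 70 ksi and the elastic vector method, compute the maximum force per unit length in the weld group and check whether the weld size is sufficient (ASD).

Total weld length L_w = 20 in. Treat welds as unit-width lines.
Polar moment about centroid: J = 2[d³/12 + d(b/2)²] = 2[10³/12 + 10×1.5²] = 211.7 in³.
Direct shear f_v = P/L_w = 16.7 / 20 = 0.835 kip/in (vertical).
Torsion M = P·e = 16.7 × 8.5 = 141.95 kip·in.
Critical point at (x, y) = (1.5, 5) from centroid. f_tx = M·y/J = 3.353 kip/in; f_ty = M·x/J = 1.006 kip/in.
Resultant f_max = √[f_tx² + (f_v + f_ty)²] = √[3.353² + (0.835 + 1.006)²] = 3.825 kip/in.
Capacity per unit length: r_n/Ω = (1/2.0) × 0.6 × 70 × (0.707 × 0.25) = 3.712 kip/in.
3.825 > 3.712 → NOT adequate.

f_max ≈ 3.83 kip/in; NOT adequate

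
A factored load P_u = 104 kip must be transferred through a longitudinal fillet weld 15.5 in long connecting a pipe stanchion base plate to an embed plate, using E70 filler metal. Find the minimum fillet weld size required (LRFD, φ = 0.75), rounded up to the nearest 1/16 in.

w = 5/16 in

E70XX → F_EXX = 70 ksi.
Total weld length L = 15.5 in.
Required throat t_e = P_u / (φ × 0.6 F_EXX × L) = 104 / (0.75 × 0.6 × 70 × 15.5) = 0.213 in.
Required leg w = t_e / 0.707 = 0.3013 in → use 5/16 in.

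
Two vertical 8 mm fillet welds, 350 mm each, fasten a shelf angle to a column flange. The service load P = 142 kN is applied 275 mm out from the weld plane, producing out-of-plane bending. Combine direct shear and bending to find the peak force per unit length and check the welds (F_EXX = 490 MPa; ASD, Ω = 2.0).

L_w = 2 × 350 = 700 mm; section modulus (unit throat) S = 2 × L²/6 = 40830 mm².
Direct shear f_v = P/L_w = 142×10³/700 = 202.9 N/mm.
Moment M = P × e = 142×10³ × 275 = 39050000 N·mm; bending f_b = M/S = 956.3 N/mm.
f_max = √(f_v² + f_b²) = √(202.9² + 956.3²) = 977.6 N/mm.
r_n/Ω = (1/2.0) × 0.6 × 490 × (0.707 × 8) = 831.4 N/mm → NOT adequate.

f_max ≈ 978 N/mm; NOT adequate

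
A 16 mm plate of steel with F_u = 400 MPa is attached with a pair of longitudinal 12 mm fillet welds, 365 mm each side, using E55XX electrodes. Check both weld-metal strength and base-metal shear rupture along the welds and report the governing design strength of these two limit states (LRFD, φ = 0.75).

φR_n ≈ 1530 kN (weld metal governs)

E55XX → F_EXX = 550 MPa.
t_e = 0.707 × 12 = 8.484 mm; L = 730 mm.
Weld metal: φR_n = 0.75 × 0.6 × 550 × 8.484 × 730 × 10⁻³ = 1533 kN.
Base metal (shear rupture): φR_n = 0.75 × 0.6 × 400 × 16 × 730 × 10⁻³ = 2102 kN.
Governing: weld metal.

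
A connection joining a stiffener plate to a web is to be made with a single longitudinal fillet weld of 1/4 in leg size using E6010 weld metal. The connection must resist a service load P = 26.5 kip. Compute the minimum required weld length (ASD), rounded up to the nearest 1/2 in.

L = 8.5 in

E60XX → F_EXX = 60 ksi.
Throat t_e = 0.707 × 0.25 = 0.1767 in.
r_n/Ω = (0.6 × 60 × 0.1767) / 2.0 = 3.181 kip/in.
L_req = P / (r_n/Ω) = 26.5 / 3.181 = 8.329 in total.
Round up → use L = 8.5 in.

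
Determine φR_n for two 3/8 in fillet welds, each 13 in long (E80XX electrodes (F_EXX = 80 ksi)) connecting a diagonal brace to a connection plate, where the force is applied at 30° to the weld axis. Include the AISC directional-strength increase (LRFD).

t_e = 0.707 × 0.375 = 0.2651 in; A_we = 0.2651 × 26 = 6.893 in².
Directional factor: 1.0 + 0.5 sin^1.5(30°) = 1.177.
F_nw = 0.6 × 80 × 1.177 = 56.49 ksi.
φR_n = 0.75 × 56.49 × 6.893 = 292 kip.

φR_n ≈ 292 kip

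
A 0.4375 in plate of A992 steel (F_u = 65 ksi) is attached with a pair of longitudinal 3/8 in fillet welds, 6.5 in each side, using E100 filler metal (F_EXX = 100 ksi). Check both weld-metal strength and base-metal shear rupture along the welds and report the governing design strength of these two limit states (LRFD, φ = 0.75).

φR_n ≈ 155 kip (weld metal governs)

t_e = 0.707 × 0.375 = 0.2651 in; L = 13 in.
Weld metal: φR_n = 0.75 × 0.6 × 100 × 0.2651 × 13 = 155.1 kip.
Base metal (shear rupture): φR_n = 0.75 × 0.6 × 65 × 0.4375 × 13 = 166.4 kip.
Governing: weld metal.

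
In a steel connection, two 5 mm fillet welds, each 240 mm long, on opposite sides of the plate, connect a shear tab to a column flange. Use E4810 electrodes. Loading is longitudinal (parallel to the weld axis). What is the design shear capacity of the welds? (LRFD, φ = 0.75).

E48XX → F_EXX = 480 MPa.
Effective throat t_e = 0.707 × 5 = 3.535 mm.
Total length L = 480 mm; A_we = 3.535 × 480 = 1697 mm².
F_nw = 0.6 F_EXX = 0.6 × 480 = 288 MPa.
φR_n = 0.75 × 288 × 1697 × 10⁻³ = 366.5 kN.

φR_n ≈ 367 kN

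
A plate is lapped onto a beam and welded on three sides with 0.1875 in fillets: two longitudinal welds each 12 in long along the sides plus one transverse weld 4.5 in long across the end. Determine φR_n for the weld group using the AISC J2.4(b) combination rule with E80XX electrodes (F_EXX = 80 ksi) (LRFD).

t_e = 0.707 × 0.1875 = 0.1326 in.
R_nwl = 0.6 × 80 × 0.1326 × 24 = 152.7 kip (longitudinal, 2 welds).
R_nwt = 0.6 × 80 × 0.1326 × 4.5 = 28.63 kip (transverse, base value).
(i) R_nwl + R_nwt = 181.3 kip; (ii) 0.85 R_nwl + 1.5 R_nwt = 172.8 kip.
R_n = max = 181.3 kip [governs: (i)]; φR_n = 136 kip.

φR_n ≈ 136 kip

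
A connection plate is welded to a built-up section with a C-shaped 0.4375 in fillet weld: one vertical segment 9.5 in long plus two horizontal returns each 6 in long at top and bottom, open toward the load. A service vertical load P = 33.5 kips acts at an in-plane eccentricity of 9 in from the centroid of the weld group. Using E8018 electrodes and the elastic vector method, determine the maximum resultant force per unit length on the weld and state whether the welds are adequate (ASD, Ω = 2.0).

f_max ≈ 5.71 kip/in; adequate

E80XX → F_EXX = 80 ksi.
Total weld length L_w = 21.5 in. Treat welds as unit-width lines.
Centroid: x̄ = 2×6×3 / 21.5 = 1.674 in from the vertical weld.
Polar moment about centroid: J = I_x + I_y = [9.5³/12 + 2×6×4.75²] + [9.5×1.674² + 2(6³/12 + 6×1.326²)] = 425.9 in³.
Direct shear f_v = P/L_w = 33.5 / 21.5 = 1.558 kip/in (vertical).
Torsion M = P·e = 33.5 × 9 = 301.5 kip·in.
Critical point at (x, y) = (4.326, 4.75) from centroid. f_tx = M·y/J = 3.362 kip/in; f_ty = M·x/J = 3.062 kip/in.
Resultant f_max = √[f_tx² + (f_v + f_ty)²] = √[3.362² + (1.558 + 3.062)²] = 5.714 kip/in.
Capacity per unit length: r_n/Ω = (1/2.0) × 0.6 × 80 × (0.707 × 0.4375) = 7.423 kip/in.
5.714 ≤ 7.423 → adequate.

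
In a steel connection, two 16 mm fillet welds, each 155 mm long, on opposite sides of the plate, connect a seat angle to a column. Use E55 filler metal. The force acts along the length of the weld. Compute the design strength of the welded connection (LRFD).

E55XX → F_EXX = 550 MPa.
Effective throat t_e = 0.707 × 16 = 11.31 mm.
Total length L = 310 mm; A_we = 11.31 × 310 = 3507 mm².
F_nw = 0.6 F_EXX = 0.6 × 550 = 330 MPa.
φR_n = 0.75 × 330 × 3507 × 10⁻³ = 867.9 kN.

φR_n ≈ 868 kN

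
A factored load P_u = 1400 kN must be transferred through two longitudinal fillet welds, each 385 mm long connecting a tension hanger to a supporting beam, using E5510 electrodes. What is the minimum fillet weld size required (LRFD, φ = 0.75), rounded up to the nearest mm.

w = 11 mm

E55XX → F_EXX = 550 MPa.
Total weld length L = 770 mm.
Required throat t_e = P_u / (φ × 0.6 F_EXX × L) = 1400 / (0.75 × 0.6 × 550 × 770 × 10⁻³) = 7.346 mm.
Required leg w = t_e / 0.707 = 10.39 mm → use 11 mm.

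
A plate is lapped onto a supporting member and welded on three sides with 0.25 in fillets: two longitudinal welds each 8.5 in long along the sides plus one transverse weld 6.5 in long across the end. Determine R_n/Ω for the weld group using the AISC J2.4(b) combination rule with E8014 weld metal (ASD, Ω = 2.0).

R_n/Ω ≈ 103 kip

E80XX → F_EXX = 80 ksi.
t_e = 0.707 × 0.25 = 0.1767 in.
R_nwl = 0.6 × 80 × 0.1767 × 17 = 144.2 kip (longitudinal, 2 welds).
R_nwt = 0.6 × 80 × 0.1767 × 6.5 = 55.15 kip (transverse, base value).
(i) R_nwl + R_nwt = 199.4 kip; (ii) 0.85 R_nwl + 1.5 R_nwt = 205.3 kip.
R_n = max = 205.3 kip [governs: (ii)]; R_n/Ω = 102.7 kip.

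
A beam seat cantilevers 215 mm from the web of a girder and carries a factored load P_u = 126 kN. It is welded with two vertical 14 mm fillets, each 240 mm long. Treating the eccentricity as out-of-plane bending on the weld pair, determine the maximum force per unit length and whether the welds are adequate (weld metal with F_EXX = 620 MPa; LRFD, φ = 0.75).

f_max ≈ 1440 N/mm; adequate

L_w = 2 × 240 = 480 mm; section modulus (unit throat) S = 2 × L²/6 = 19200 mm².
Direct shear f_v = P/L_w = 126×10³/480 = 262.5 N/mm.
Moment M = P × e = 126×10³ × 215 = 27090000 N·mm; bending f_b = M/S = 1411 N/mm.
f_max = √(f_v² + f_b²) = √(262.5² + 1411²) = 1435 N/mm.
φr_n = 0.75 × 0.6 × 620 × (0.707 × 14) = 2762 N/mm → adequate.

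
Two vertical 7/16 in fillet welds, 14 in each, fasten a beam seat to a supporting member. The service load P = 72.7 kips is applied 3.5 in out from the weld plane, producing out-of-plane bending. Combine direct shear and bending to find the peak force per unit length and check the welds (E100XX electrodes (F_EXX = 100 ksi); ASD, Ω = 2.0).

L_w = 2 × 14 = 28 in; section modulus (unit throat) S = 2 × L²/6 = 65.33 in².
Direct shear f_v = P/L_w = 72.7/28 = 2.596 kip/in.
Moment M = P × e = 72.7 × 3.5 = 254.45 kip·in; bending f_b = M/S = 3.895 kip/in.
f_max = √(f_v² + f_b²) = √(2.596² + 3.895²) = 4.681 kip/in.
r_n/Ω = (1/2.0) × 0.6 × 100 × (0.707 × 0.4375) = 9.279 kip/in → adequate.

f_max ≈ 4.68 kip/in; adequate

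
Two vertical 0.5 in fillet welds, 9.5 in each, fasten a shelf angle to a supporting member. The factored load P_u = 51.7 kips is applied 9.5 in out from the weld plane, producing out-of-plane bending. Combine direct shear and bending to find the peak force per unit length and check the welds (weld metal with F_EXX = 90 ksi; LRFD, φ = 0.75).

f_max ≈ 16.6 kip/in; NOT adequate

L_w = 2 × 9.5 = 19 in; section modulus (unit throat) S = 2 × L²/6 = 30.08 in².
Direct shear f_v = P/L_w = 51.7/19 = 2.721 kip/in.
Moment M = P × e = 51.7 × 9.5 = 491.15 kip·in; bending f_b = M/S = 16.33 kip/in.
f_max = √(f_v² + f_b²) = √(2.721² + 16.33²) = 16.55 kip/in.
φr_n = 0.75 × 0.6 × 90 × (0.707 × 0.5) = 14.32 kip/in → NOT adequate.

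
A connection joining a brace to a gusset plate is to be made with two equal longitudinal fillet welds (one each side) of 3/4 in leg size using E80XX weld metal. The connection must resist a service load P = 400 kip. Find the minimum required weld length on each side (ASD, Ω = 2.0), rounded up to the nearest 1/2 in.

L = 16 in on each side

E80XX → F_EXX = 80 ksi.
Throat t_e = 0.707 × 0.75 = 0.5302 in.
r_n/Ω = (0.6 × 80 × 0.5302) / 2.0 = 12.73 kip/in.
L_req = P / (r_n/Ω) = 400 / 12.73 = 31.43 in total.
Per side: 31.43 / 2 = 15.72 in.
Round up → use L = 16 in on each side.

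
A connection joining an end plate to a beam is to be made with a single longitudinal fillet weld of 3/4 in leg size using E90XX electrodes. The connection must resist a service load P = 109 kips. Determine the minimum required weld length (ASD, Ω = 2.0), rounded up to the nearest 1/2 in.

L = 8 in

E90XX → F_EXX = 90 ksi.
Throat t_e = 0.707 × 0.75 = 0.5302 in.
r_n/Ω = (0.6 × 90 × 0.5302) / 2.0 = 14.32 kip/in.
L_req = P / (r_n/Ω) = 109 / 14.32 = 7.613 in total.
Round up → use L = 8 in.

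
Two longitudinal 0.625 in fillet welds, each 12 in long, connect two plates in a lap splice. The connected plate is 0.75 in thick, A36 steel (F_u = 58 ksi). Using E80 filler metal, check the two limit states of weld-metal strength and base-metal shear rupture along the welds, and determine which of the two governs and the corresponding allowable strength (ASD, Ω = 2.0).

R_n/Ω ≈ 255 kip (weld metal governs)

E80XX → F_EXX = 80 ksi.
t_e = 0.707 × 0.625 = 0.4419 in; L = 24 in.
Weld metal: R_n/Ω = (1/2.0) × 0.6 × 80 × 0.4419 × 24 = 254.5 kip.
Base metal (shear rupture): R_n/Ω = (1/2.0) × 0.6 × 58 × 0.75 × 24 = 313.2 kip.
Governing: weld metal.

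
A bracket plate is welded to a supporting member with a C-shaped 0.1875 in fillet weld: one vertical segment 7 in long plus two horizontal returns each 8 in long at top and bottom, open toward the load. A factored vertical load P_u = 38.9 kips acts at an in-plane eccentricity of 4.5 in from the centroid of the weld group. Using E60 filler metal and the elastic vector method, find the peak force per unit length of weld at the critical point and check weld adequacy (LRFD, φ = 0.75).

E60XX → F_EXX = 60 ksi.
Total weld length L_w = 23 in. Treat welds as unit-width lines.
Centroid: x̄ = 2×8×4 / 23 = 2.783 in from the vertical weld.
Polar moment about centroid: J = I_x + I_y = [7³/12 + 2×8×3.5²] + [7×2.783² + 2(8³/12 + 8×1.217²)] = 387.8 in³.
Direct shear f_v = P/L_w = 38.9 / 23 = 1.691 kip/in (vertical).
Torsion M = P·e = 38.9 × 4.5 = 175.05 kip·in.
Critical point at (x, y) = (5.217, 3.5) from centroid. f_tx = M·y/J = 1.58 kip/in; f_ty = M·x/J = 2.355 kip/in.
Resultant f_max = √[f_tx² + (f_v + f_ty)²] = √[1.58² + (1.691 + 2.355)²] = 4.344 kip/in.
Capacity per unit length: φr_n = 0.75 × 0.6 × 60 × (0.707 × 0.1875) = 3.579 kip/in.
4.344 > 3.579 → NOT adequate.

f_max ≈ 4.34 kip/in; NOT adequate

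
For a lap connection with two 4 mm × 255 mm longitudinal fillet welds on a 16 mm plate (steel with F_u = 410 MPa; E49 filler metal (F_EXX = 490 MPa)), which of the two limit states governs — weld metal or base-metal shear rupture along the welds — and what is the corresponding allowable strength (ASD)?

R_n/Ω ≈ 212 kN (weld metal governs)

t_e = 0.707 × 4 = 2.828 mm; L = 510 mm.
Weld metal: R_n/Ω = (1/2.0) × 0.6 × 490 × 2.828 × 510 × 10⁻³ = 212 kN.
Base metal (shear rupture): R_n/Ω = (1/2.0) × 0.6 × 410 × 16 × 510 × 10⁻³ = 1004 kN.
Governing: weld metal.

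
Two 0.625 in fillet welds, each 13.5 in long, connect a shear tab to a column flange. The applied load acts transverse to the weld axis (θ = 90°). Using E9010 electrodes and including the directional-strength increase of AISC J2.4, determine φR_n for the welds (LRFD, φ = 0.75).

E90XX → F_EXX = 90 ksi.
t_e = 0.707 × 0.625 = 0.4419 in; A_we = 0.4419 × 27 = 11.93 in².
Directional factor: 1.0 + 0.5 sin^1.5(90°) = 1.5.
F_nw = 0.6 × 90 × 1.5 = 81 ksi.
φR_n = 0.75 × 81 × 11.93 = 724.8 kip.

φR_n ≈ 725 kip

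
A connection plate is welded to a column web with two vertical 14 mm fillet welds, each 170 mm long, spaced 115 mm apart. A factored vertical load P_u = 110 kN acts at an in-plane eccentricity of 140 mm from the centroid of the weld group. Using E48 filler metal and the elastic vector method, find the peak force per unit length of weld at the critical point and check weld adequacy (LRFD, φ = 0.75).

f_max ≈ 1030 N/mm; adequate

E48XX → F_EXX = 480 MPa.
Total weld length L_w = 340 mm. Treat welds as unit-width lines.
Polar moment about centroid: J = 2[d³/12 + d(b/2)²] = 2[170³/12 + 170×57.5²] = 1943000 mm³.
Direct shear f_v = P/L_w = 110×10³ / 340 = 323.5 N/mm (vertical).
Torsion M = P·e = 110×10³ × 140 = 15400000 N·mm.
Critical point at (x, y) = (57.5, 85) from centroid. f_tx = M·y/J = 673.7 N/mm; f_ty = M·x/J = 455.7 N/mm.
Resultant f_max = √[f_tx² + (f_v + f_ty)²] = √[673.7² + (323.5 + 455.7)²] = 1030 N/mm.
Capacity per unit length: φr_n = 0.75 × 0.6 × 480 × (0.707 × 14) = 2138 N/mm.
1030 ≤ 2138 → adequate.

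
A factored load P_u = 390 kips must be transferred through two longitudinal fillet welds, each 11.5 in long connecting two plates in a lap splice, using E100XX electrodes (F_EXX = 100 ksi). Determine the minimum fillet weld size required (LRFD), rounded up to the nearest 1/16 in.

w = 9/16 in

Total weld length L = 23 in.
Required throat t_e = P_u / (φ × 0.6 F_EXX × L) = 390 / (0.75 × 0.6 × 100 × 23) = 0.3768 in.
Required leg w = t_e / 0.707 = 0.533 in → use 9/16 in.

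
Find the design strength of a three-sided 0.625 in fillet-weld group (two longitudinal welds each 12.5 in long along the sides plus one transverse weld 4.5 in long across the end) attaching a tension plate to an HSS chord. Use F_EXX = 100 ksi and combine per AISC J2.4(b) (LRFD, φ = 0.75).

φR_n ≈ 587 kips

t_e = 0.707 × 0.625 = 0.4419 in.
R_nwl = 0.6 × 100 × 0.4419 × 25 = 662.8 kips (longitudinal, 2 welds).
R_nwt = 0.6 × 100 × 0.4419 × 4.5 = 119.3 kips (transverse, base value).
(i) R_nwl + R_nwt = 782.1 kips; (ii) 0.85 R_nwl + 1.5 R_nwt = 742.4 kips.
R_n = max = 782.1 kips [governs: (i)]; φR_n = 586.6 kips.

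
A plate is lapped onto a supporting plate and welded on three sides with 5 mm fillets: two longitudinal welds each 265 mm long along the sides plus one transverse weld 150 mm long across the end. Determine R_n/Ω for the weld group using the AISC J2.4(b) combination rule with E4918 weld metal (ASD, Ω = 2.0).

R_n/Ω ≈ 353 kN

E49XX → F_EXX = 490 MPa.
t_e = 0.707 × 5 = 3.535 mm.
R_nwl = 0.6 × 490 × 3.535 × 530 × 10⁻³ = 550.8 kN (longitudinal, 2 welds).
R_nwt = 0.6 × 490 × 3.535 × 150 × 10⁻³ = 155.9 kN (transverse, base value).
(i) R_nwl + R_nwt = 706.7 kN; (ii) 0.85 R_nwl + 1.5 R_nwt = 702 kN.
R_n = max = 706.7 kN [governs: (i)]; R_n/Ω = 353.4 kN.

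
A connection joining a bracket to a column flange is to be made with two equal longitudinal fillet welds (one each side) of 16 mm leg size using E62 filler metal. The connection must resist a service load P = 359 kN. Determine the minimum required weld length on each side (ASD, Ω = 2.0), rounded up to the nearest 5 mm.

E62XX → F_EXX = 620 MPa.
Throat t_e = 0.707 × 16 = 11.31 mm.
r_n/Ω = (0.6 × 620 × 11.31) / 2.0 = 2104 N/mm = 2.104 kN/mm.
L_req = P / (r_n/Ω) = 359 / 2.104 = 170.6 mm total.
Per side: 170.6 / 2 = 85.31 mm.
Round up → use L = 90 mm on each side.

L = 90 mm on each side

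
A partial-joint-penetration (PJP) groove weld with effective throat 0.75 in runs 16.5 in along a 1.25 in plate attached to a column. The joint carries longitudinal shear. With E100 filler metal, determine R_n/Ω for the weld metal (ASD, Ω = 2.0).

R_n/Ω ≈ 371 kips

E100XX → F_EXX = 100 ksi.
Effective throat (given) t_e = 0.75 in.
A_we = 0.75 × 16.5 = 12.38 in².
F_nw = 0.6 F_EXX = 60 ksi.
R_n/Ω = (60 × 12.38) / 2.0 = 371.2 kips.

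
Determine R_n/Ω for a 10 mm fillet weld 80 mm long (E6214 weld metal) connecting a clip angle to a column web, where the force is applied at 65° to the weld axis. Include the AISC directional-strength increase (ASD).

E62XX → F_EXX = 620 MPa.
t_e = 0.707 × 10 = 7.07 mm; A_we = 7.07 × 80 = 565.6 mm².
Directional factor: 1.0 + 0.5 sin^1.5(65°) = 1.431.
F_nw = 0.6 × 620 × 1.431 = 532.5 MPa.
R_n/Ω = (532.5 × 565.6) / 2.0 × 10⁻³ = 150.6 kN.

R_n/Ω ≈ 151 kN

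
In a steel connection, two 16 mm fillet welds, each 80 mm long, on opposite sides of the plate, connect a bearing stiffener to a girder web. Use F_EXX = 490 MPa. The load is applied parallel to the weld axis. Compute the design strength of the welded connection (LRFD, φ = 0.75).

Effective throat t_e = 0.707 × 16 = 11.31 mm.
Total length L = 160 mm; A_we = 11.31 × 160 = 1810 mm².
F_nw = 0.6 F_EXX = 0.6 × 490 = 294 MPa.
φR_n = 0.75 × 294 × 1810 × 10⁻³ = 399.1 kN.

φR_n ≈ 399 kN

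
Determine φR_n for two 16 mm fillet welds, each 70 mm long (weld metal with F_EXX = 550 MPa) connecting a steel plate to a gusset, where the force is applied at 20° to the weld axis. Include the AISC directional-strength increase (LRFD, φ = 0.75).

t_e = 0.707 × 16 = 11.31 mm; A_we = 11.31 × 140 = 1584 mm².
Directional factor: 1.0 + 0.5 sin^1.5(20°) = 1.1.
F_nw = 0.6 × 550 × 1.1 = 363 MPa.
φR_n = 0.75 × 363 × 1584 × 10⁻³ = 431.2 kN.

φR_n ≈ 431 kN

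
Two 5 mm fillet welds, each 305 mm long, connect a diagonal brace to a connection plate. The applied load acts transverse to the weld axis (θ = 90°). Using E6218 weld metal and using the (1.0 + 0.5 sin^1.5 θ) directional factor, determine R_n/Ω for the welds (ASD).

R_n/Ω ≈ 602 kN

E62XX → F_EXX = 620 MPa.
t_e = 0.707 × 5 = 3.535 mm; A_we = 3.535 × 610 = 2156 mm².
Directional factor: 1.0 + 0.5 sin^1.5(90°) = 1.5.
F_nw = 0.6 × 620 × 1.5 = 558 MPa.
R_n/Ω = (558 × 2156) / 2.0 × 10⁻³ = 601.6 kN.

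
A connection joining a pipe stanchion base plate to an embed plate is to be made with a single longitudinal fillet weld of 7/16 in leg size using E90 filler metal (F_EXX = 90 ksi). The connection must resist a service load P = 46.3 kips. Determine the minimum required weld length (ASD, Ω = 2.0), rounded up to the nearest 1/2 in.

L = 6 in

Throat t_e = 0.707 × 0.4375 = 0.3093 in.
r_n/Ω = (0.6 × 90 × 0.3093) / 2.0 = 8.351 kip/in.
L_req = P / (r_n/Ω) = 46.3 / 8.351 = 5.544 in total.
Round up → use L = 6 in.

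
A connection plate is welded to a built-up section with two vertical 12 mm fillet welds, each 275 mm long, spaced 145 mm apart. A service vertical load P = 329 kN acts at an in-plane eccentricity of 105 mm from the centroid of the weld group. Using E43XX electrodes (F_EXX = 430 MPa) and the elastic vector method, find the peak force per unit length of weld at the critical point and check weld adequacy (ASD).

f_max ≈ 1240 N/mm; NOT adequate

Total weld length L_w = 550 mm. Treat welds as unit-width lines.
Polar moment about centroid: J = 2[d³/12 + d(b/2)²] = 2[275³/12 + 275×72.5²] = 6357000 mm³.
Direct shear f_v = P/L_w = 329×10³ / 550 = 598.2 N/mm (vertical).
Torsion M = P·e = 329×10³ × 105 = 34545000 N·mm.
Critical point at (x, y) = (72.5, 137.5) from centroid. f_tx = M·y/J = 747.2 N/mm; f_ty = M·x/J = 394 N/mm.
Resultant f_max = √[f_tx² + (f_v + f_ty)²] = √[747.2² + (598.2 + 394)²] = 1242 N/mm.
Capacity per unit length: r_n/Ω = (1/2.0) × 0.6 × 430 × (0.707 × 12) = 1094 N/mm.
1242 > 1094 → NOT adequate.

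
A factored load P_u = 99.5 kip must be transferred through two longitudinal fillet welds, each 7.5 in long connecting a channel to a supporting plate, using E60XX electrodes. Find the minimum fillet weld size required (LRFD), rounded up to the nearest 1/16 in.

w = 3/8 in

E60XX → F_EXX = 60 ksi.
Total weld length L = 15 in.
Required throat t_e = P_u / (φ × 0.6 F_EXX × L) = 99.5 / (0.75 × 0.6 × 60 × 15) = 0.2457 in.
Required leg w = t_e / 0.707 = 0.3475 in → use 3/8 in.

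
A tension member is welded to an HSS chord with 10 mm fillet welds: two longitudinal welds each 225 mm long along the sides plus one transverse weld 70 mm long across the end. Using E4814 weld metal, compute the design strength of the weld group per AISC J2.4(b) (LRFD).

E48XX → F_EXX = 480 MPa.
t_e = 0.707 × 10 = 7.07 mm.
R_nwl = 0.6 × 480 × 7.07 × 450 × 10⁻³ = 916.3 kN (longitudinal, 2 welds).
R_nwt = 0.6 × 480 × 7.07 × 70 × 10⁻³ = 142.5 kN (transverse, base value).
(i) R_nwl + R_nwt = 1059 kN; (ii) 0.85 R_nwl + 1.5 R_nwt = 992.6 kN.
R_n = max = 1059 kN [governs: (i)]; φR_n = 794.1 kN.

φR_n ≈ 794 kN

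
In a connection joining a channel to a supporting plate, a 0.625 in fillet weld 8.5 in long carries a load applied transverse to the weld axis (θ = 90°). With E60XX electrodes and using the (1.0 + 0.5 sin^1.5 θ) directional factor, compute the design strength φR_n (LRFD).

φR_n ≈ 152 kips

E60XX → F_EXX = 60 ksi.
t_e = 0.707 × 0.625 = 0.4419 in; A_we = 0.4419 × 8.5 = 3.756 in².
Directional factor: 1.0 + 0.5 sin^1.5(90°) = 1.5.
F_nw = 0.6 × 60 × 1.5 = 54 ksi.
φR_n = 0.75 × 54 × 3.756 = 152.1 kips.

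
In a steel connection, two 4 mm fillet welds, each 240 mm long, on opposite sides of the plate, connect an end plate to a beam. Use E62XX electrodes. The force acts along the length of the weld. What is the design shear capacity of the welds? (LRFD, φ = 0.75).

E62XX → F_EXX = 620 MPa.
Effective throat t_e = 0.707 × 4 = 2.828 mm.
Total length L = 480 mm; A_we = 2.828 × 480 = 1357 mm².
F_nw = 0.6 F_EXX = 0.6 × 620 = 372 MPa.
φR_n = 0.75 × 372 × 1357 × 10⁻³ = 378.7 kN.

φR_n ≈ 379 kN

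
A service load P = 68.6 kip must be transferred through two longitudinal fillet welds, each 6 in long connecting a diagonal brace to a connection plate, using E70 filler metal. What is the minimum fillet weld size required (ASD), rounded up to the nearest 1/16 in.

w = 7/16 in

E70XX → F_EXX = 70 ksi.
Total weld length L = 12 in.
Required throat t_e = P × Ω / (0.6 F_EXX × L) = 68.6 × 2.0 / (0.6 × 70 × 12) = 0.2722 in.
Required leg w = t_e / 0.707 = 0.385 in → use 7/16 in.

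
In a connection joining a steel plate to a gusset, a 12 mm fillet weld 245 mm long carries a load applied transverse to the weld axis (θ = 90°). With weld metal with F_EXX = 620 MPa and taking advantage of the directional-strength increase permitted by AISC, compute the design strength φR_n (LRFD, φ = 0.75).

t_e = 0.707 × 12 = 8.484 mm; A_we = 8.484 × 245 = 2079 mm².
Directional factor: 1.0 + 0.5 sin^1.5(90°) = 1.5.
F_nw = 0.6 × 620 × 1.5 = 558 MPa.
φR_n = 0.75 × 558 × 2079 × 10⁻³ = 869.9 kN.

φR_n ≈ 870 kN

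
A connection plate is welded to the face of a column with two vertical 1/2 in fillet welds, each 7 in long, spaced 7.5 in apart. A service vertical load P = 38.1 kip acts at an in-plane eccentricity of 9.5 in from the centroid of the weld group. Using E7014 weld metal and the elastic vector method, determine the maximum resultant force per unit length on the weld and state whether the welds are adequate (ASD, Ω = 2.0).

E70XX → F_EXX = 70 ksi.
Total weld length L_w = 14 in. Treat welds as unit-width lines.
Polar moment about centroid: J = 2[d³/12 + d(b/2)²] = 2[7³/12 + 7×3.75²] = 254 in³.
Direct shear f_v = P/L_w = 38.1 / 14 = 2.721 kip/in (vertical).
Torsion M = P·e = 38.1 × 9.5 = 361.95 kip·in.
Critical point at (x, y) = (3.75, 3.5) from centroid. f_tx = M·y/J = 4.987 kip/in; f_ty = M·x/J = 5.343 kip/in.
Resultant f_max = √[f_tx² + (f_v + f_ty)²] = √[4.987² + (2.721 + 5.343)²] = 9.482 kip/in.
Capacity per unit length: r_n/Ω = (1/2.0) × 0.6 × 70 × (0.707 × 0.5) = 7.423 kip/in.
9.482 > 7.423 → NOT adequate.

f_max ≈ 9.48 kip/in; NOT adequate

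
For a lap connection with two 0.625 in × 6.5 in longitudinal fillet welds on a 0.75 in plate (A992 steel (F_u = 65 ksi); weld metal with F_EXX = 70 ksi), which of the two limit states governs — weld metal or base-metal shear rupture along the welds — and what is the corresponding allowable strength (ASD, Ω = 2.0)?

R_n/Ω ≈ 121 kips (weld metal governs)

t_e = 0.707 × 0.625 = 0.4419 in; L = 13 in.
Weld metal: R_n/Ω = (1/2.0) × 0.6 × 70 × 0.4419 × 13 = 120.6 kips.
Base metal (shear rupture): R_n/Ω = (1/2.0) × 0.6 × 65 × 0.75 × 13 = 190.1 kips.
Governing: weld metal.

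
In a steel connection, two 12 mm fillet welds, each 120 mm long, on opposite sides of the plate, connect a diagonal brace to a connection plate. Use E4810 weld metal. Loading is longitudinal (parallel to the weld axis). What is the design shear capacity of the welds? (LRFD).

E48XX → F_EXX = 480 MPa.
Effective throat t_e = 0.707 × 12 = 8.484 mm.
Total length L = 240 mm; A_we = 8.484 × 240 = 2036 mm².
F_nw = 0.6 F_EXX = 0.6 × 480 = 288 MPa.
φR_n = 0.75 × 288 × 2036 × 10⁻³ = 439.8 kN.

φR_n ≈ 440 kN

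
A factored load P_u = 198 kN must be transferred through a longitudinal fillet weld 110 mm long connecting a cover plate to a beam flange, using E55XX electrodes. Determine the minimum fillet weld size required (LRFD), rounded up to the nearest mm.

E55XX → F_EXX = 550 MPa.
Total weld length L = 110 mm.
Required throat t_e = P_u / (φ × 0.6 F_EXX × L) = 198 / (0.75 × 0.6 × 550 × 110 × 10⁻³) = 7.273 mm.
Required leg w = t_e / 0.707 = 10.29 mm → use 11 mm.

w = 11 mm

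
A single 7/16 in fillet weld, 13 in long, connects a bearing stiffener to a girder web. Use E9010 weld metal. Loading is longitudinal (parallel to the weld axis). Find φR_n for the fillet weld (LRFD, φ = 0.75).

φR_n ≈ 163 kips

E90XX → F_EXX = 90 ksi.
Effective throat t_e = 0.707 × 0.4375 = 0.3093 in.
Total length L = 13 in; A_we = 0.3093 × 13 = 4.021 in².
F_nw = 0.6 F_EXX = 0.6 × 90 = 54 ksi.
φR_n = 0.75 × 54 × 4.021 = 162.9 kips.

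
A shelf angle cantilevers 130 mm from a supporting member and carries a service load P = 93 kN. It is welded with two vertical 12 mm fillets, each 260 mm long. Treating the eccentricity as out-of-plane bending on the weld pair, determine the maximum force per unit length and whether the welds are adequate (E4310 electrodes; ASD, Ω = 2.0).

E43XX → F_EXX = 430 MPa.
L_w = 2 × 260 = 520 mm; section modulus (unit throat) S = 2 × L²/6 = 22530 mm².
Direct shear f_v = P/L_w = 93×10³/520 = 178.8 N/mm.
Moment M = P × e = 93×10³ × 130 = 12090000 N·mm; bending f_b = M/S = 536.5 N/mm.
f_max = √(f_v² + f_b²) = √(178.8² + 536.5²) = 565.6 N/mm.
r_n/Ω = (1/2.0) × 0.6 × 430 × (0.707 × 12) = 1094 N/mm → adequate.

f_max ≈ 566 N/mm; adequate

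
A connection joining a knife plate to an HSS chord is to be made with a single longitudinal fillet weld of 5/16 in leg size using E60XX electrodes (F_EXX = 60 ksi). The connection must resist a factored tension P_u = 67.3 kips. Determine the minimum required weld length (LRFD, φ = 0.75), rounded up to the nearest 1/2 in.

Throat t_e = 0.707 × 0.3125 = 0.2209 in.
φr_n = 0.75 × 0.6 × 60 × 0.2209 = 5.965 kips/in.
L_req = P_u / φr_n = 67.3 / 5.965 = 11.28 in total.
Round up → use L = 11.5 in.

L = 11.5 in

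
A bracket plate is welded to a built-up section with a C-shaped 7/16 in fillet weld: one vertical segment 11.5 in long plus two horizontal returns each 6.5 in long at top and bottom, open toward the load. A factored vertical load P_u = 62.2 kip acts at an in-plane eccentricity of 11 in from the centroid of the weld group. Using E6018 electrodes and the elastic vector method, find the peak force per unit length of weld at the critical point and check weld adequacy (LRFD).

f_max ≈ 9.49 kip/in; NOT adequate

E60XX → F_EXX = 60 ksi.
Total weld length L_w = 24.5 in. Treat welds as unit-width lines.
Centroid: x̄ = 2×6.5×3.25 / 24.5 = 1.724 in from the vertical weld.
Polar moment about centroid: J = I_x + I_y = [11.5³/12 + 2×6.5×5.75²] + [11.5×1.724² + 2(6.5³/12 + 6.5×1.526²)] = 666.8 in³.
Direct shear f_v = P/L_w = 62.2 / 24.5 = 2.539 kip/in (vertical).
Torsion M = P·e = 62.2 × 11 = 684.2 kip·in.
Critical point at (x, y) = (4.776, 5.75) from centroid. f_tx = M·y/J = 5.9 kip/in; f_ty = M·x/J = 4.9 kip/in.
Resultant f_max = √[f_tx² + (f_v + f_ty)²] = √[5.9² + (2.539 + 4.9)²] = 9.495 kip/in.
Capacity per unit length: φr_n = 0.75 × 0.6 × 60 × (0.707 × 0.4375) = 8.351 kip/in.
9.495 > 8.351 → NOT adequate.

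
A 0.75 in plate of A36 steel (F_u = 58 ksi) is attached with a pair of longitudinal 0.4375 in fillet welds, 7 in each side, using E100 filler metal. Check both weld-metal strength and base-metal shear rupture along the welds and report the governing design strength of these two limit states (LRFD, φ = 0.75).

E100XX → F_EXX = 100 ksi.
t_e = 0.707 × 0.4375 = 0.3093 in; L = 14 in.
Weld metal: φR_n = 0.75 × 0.6 × 100 × 0.3093 × 14 = 194.9 kips.
Base metal (shear rupture): φR_n = 0.75 × 0.6 × 58 × 0.75 × 14 = 274 kips.
Governing: weld metal.

φR_n ≈ 195 kips (weld metal governs)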